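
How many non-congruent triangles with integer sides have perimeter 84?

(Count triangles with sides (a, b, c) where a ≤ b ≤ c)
With a ≤ b ≤ c and a + b + c = 84, the triangle inequality a + b > c gives c < 84/2, so c ≤ 41.
Iterate a from 1 to ⌊p/3⌋ = 28; for each a, b ranges from a to ⌊(p−a)/2⌋ with c = p − a − b, keeping only c ≥ b.
Triples: (2, 41, 41), (3, 40, 41), (4, 39, 41), …
Count = 147 triangles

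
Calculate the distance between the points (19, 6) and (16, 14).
Using the distance formula: d = sqrt((x₂-x₁)² + (y₂-y₁)²)
dx = 16 - 19 = -3
dy = 14 - 6 = 8
d = sqrt((-3)² + 8²) = sqrt(9 + 64) = sqrt(73) = 8.54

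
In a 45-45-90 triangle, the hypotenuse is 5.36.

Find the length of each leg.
In a 45-45-90 triangle, hypotenuse = leg·√2  →  leg = hypotenuse/√2
leg = 5.36/√2 = 3.79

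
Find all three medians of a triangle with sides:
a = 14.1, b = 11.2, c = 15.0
Using m_x = ½√(2y² + 2z² - x²):
m_a = ½√(2·11.2² + 2·15.0² - 14.1²) = ½√502.07 = 11.2
m_b = ½√(2·14.1² + 2·15.0² - 11.2²) = ½√722.18 = 13.44
m_c = ½√(2·14.1² + 2·11.2² - 15.0²) = ½√423.5 = 10.29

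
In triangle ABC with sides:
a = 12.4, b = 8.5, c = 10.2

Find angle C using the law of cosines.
cos(C) = (a² + b² - c²)/(2ab)
cos(C) = (12.4² + 8.5² - 10.2²)/(2·12.4·8.5) = 121.97/210.8 = 0.578605
C = arccos(0.578605) = 54.65°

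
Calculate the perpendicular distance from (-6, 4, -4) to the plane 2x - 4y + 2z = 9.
d = |2(-6) + (-4)(4) + 2(-4) - (9)| / √(2² + (-4)² + 2²) = 45/√24 = 9.186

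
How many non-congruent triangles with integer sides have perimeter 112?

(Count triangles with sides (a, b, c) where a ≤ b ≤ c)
With a ≤ b ≤ c and a + b + c = 112, the triangle inequality a + b > c gives c < 112/2, so c ≤ 55.
Iterate a from 1 to ⌊p/3⌋ = 37; for each a, b ranges from a to ⌊(p−a)/2⌋ with c = p − a − b, keeping only c ≥ b.
Triples: (2, 55, 55), (3, 54, 55), (4, 53, 55), …
Count = 261 triangles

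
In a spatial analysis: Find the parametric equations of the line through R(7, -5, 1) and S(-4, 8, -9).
Direction vector d = S - R = (-11, 13, -10)
x = 7 - 11t, y = -5 + 13t, z = 1 - 10t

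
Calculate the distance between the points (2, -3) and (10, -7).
Using the distance formula: d = sqrt((x₂-x₁)² + (y₂-y₁)²)
dx = 10 - 2 = 8
dy = (-7) - (-3) = -4
d = sqrt(8² + (-4)²) = sqrt(64 + 16) = sqrt(80) = 8.94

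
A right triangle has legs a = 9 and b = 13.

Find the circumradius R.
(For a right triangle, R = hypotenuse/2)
Hypotenuse c = √(9² + 13²) = √250 = 15.8114
R = c/2 = 7.906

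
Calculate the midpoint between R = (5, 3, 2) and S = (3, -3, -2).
Midpoint = ((5+3)/2, (3-3)/2, (2-2)/2) = (4, 0, 0)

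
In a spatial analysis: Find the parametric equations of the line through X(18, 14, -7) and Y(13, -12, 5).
Direction vector d = Y - X = (-5, -26, 12)
x = 18 - 5t, y = 14 - 26t, z = -7 + 12t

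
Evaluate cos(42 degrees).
cos(42 degrees) = 0.7431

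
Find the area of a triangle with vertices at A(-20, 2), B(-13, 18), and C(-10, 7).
Using the coordinate formula: Area = (1/2)|x₁(y₂-y₃) + x₂(y₃-y₁) + x₃(y₁-y₂)|
Area = (1/2)|(-20)(18-7) + (-13)(7-2) + (-10)(2-18)|
Area = (1/2)|(-20)*11 + (-13)*5 + (-10)*(-16)|
Area = (1/2)|(-220) + (-65) + 160|
Area = (1/2)*125 = 62.50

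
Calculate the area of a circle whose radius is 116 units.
Area = pi * r²
Area = pi * 116²
Area = pi * 13456
Area = 42273.27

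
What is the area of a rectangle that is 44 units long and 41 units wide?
Area = length * width
Area = 44 * 41
Area = 1804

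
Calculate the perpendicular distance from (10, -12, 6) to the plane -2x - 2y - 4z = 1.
d = |(-2)(10) + (-2)(-12) + (-4)(6) - (1)| / √((-2)² + (-2)² + (-4)²) = 21/√24 = 4.287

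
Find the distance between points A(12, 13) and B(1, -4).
Using the distance formula: d = sqrt((x₂-x₁)² + (y₂-y₁)²)
dx = 1 - 12 = -11
dy = (-4) - 13 = -17
d = sqrt((-11)² + (-17)²) = sqrt(121 + 289) = sqrt(410) = 20.25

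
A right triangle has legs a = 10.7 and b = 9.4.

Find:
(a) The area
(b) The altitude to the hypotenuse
(a) Area = ½ab = ½·10.7·9.4 = 50.29
(b) Hypotenuse c = √(10.7² + 9.4²) = √202.85 = 14.2425
    Area = ½·c·h_c  →  h_c = 2·Area/c = 2·50.29/14.2425 = 7.062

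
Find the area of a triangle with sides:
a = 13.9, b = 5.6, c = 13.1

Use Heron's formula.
s = (a+b+c)/2 = (13.9+5.6+13.1)/2 = 16.3
A = √(s(s-a)(s-b)(s-c)) = √(16.3·2.4·10.7·3.2)
A = √1339.47 = 36.6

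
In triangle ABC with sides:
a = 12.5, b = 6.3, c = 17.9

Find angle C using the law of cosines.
cos(C) = (a² + b² - c²)/(2ab)
cos(C) = (12.5² + 6.3² - 17.9²)/(2·12.5·6.3) = -124.47/157.5 = -0.790286
C = arccos(-0.790286) = 142.2°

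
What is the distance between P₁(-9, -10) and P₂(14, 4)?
Using the distance formula: d = sqrt((x₂-x₁)² + (y₂-y₁)²)
dx = 14 - (-9) = 23
dy = 4 - (-10) = 14
d = sqrt(23² + 14²) = sqrt(529 + 196) = sqrt(725) = 26.93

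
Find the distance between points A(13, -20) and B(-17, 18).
Using the distance formula: d = sqrt((x₂-x₁)² + (y₂-y₁)²)
dx = (-17) - 13 = -30
dy = 18 - (-20) = 38
d = sqrt((-30)² + 38²) = sqrt(900 + 1444) = sqrt(2344) = 48.41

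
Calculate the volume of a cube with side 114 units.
Volume = s³
Volume = 114³
Volume = 1481544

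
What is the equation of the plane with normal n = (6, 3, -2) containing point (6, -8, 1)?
d = n·P = (6)(6) + (3)(-8) + (-2)(1) = 10
Plane: 6x + 3y - 2z = 10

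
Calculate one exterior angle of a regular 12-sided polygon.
Exterior angle of a regular n-gon = 360/n
Exterior angle = 360/12
Exterior angle = 30 degrees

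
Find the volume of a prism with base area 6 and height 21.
Volume = base area * height
Volume = 6 * 21
Volume = 126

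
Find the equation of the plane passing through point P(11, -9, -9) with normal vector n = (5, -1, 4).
d = n·P = (5)(11) + (-1)(-9) + (4)(-9) = 28
Plane: 5x - y + 4z = 28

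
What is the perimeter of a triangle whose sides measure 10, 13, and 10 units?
Perimeter = sum of all sides
Perimeter = 10 + 13 + 10
Perimeter = 33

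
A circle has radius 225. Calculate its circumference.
Circumference = 2 * pi * r
Circumference = 2 * pi * 225
Circumference = 1413.72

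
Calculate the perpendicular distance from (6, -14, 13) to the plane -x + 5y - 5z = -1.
d = |(-1)(6) + 5(-14) + (-5)(13) - (-1)| / √((-1)² + 5² + (-5)²) = 140/√51 = 19.6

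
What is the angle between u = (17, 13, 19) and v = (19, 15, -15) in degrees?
u·v = 233, |u|² = 819, |v|² = 811
cos θ = 233/√664209 ≈ 0.2859
θ ≈ 73.39°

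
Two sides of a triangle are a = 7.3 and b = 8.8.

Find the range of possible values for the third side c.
By the triangle inequality: |a - b| < c < a + b
|7.3 - 8.8| < c < 7.3 + 8.8
1.5 < c < 16.1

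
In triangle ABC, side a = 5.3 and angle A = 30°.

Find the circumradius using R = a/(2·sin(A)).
R = a/(2·sin(A)) = 5.3/(2·sin(30°))
R = 5.3/(2·0.500000) = 5.3/1.000000 = 5.3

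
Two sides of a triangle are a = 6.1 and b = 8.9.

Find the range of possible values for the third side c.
By the triangle inequality: |a - b| < c < a + b
|6.1 - 8.9| < c < 6.1 + 8.9
2.8 < c < 15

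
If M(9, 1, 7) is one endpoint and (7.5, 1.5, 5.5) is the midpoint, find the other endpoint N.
N = (2×7.5 - 9, 2×1.5 - 1, 2×5.5 - 7) = (6, 2, 4)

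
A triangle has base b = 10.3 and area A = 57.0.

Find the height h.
A = ½bh  →  h = 2A/b
h = 2·57.0/10.3 = 11.07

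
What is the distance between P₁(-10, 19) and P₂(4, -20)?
Using the distance formula: d = sqrt((x₂-x₁)² + (y₂-y₁)²)
dx = 4 - (-10) = 14
dy = (-20) - 19 = -39
d = sqrt(14² + (-39)²) = sqrt(196 + 1521) = sqrt(1717) = 41.44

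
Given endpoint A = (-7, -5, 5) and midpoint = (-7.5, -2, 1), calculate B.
B = (2×(-7.5) - (-7), 2×(-2) - (-5), 2×1 - 5) = (-8, 1, -3)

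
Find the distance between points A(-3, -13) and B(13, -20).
Using the distance formula: d = sqrt((x₂-x₁)² + (y₂-y₁)²)
dx = 13 - (-3) = 16
dy = (-20) - (-13) = -7
d = sqrt(16² + (-7)²) = sqrt(256 + 49) = sqrt(305) = 17.46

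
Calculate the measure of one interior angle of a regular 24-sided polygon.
Interior angle of a regular n-gon = (n-2)*180/n
Interior angle = (24-2)*180/24
Interior angle = 22*180/24
Interior angle = 3960/24
Interior angle = 165 degrees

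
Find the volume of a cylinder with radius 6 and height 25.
Volume = pi * r² * h
Volume = pi * 6² * 25
Volume = pi * 36 * 25
Volume = pi * 900
Volume = 2827.43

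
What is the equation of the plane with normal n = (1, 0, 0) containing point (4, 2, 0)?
d = n·P = (1)(4) + (0)(2) + (0)(0) = 4
Plane: x = 4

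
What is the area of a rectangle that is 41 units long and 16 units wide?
Area = length * width
Area = 41 * 16
Area = 656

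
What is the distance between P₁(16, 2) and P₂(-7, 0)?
Using the distance formula: d = sqrt((x₂-x₁)² + (y₂-y₁)²)
dx = (-7) - 16 = -23
dy = 0 - 2 = -2
d = sqrt((-23)² + (-2)²) = sqrt(529 + 4) = sqrt(533) = 23.09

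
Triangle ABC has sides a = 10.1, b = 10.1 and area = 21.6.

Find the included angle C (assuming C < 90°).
Area = ½ab·sin(C)  →  sin(C) = 2·Area/(ab)
sin(C) = 2·21.6/(10.1·10.1) = 0.423488
C = arcsin(0.423488) = 25.05°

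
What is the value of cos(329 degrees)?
cos(329 degrees) = 0.8572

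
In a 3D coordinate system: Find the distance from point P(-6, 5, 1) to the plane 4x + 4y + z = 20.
d = |4(-6) + 4(5) + 1(1) - (20)| / √(4² + 4² + 1²) = 23/√33 = 4.004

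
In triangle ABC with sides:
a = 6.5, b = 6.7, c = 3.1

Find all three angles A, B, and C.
By the law of cosines:
cos(A) = (b² + c² - a²)/(2bc) = 0.294896  →  A = 72.85°
cos(B) = (a² + c² - b²)/(2ac) = 0.172953  →  B = 80.04°
cos(C) = (a² + b² - c²)/(2ab) = 0.890126  →  C = 27.11°
Check: A + B + C = 180.0° ✓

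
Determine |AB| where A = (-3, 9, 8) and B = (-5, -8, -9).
d = √[(-2)² + (-17)² + (-17)²] = √582 = 24.12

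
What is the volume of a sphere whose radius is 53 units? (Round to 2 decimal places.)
Volume = (4/3) * pi * r³
Volume = (4/3) * pi * 53³
Volume = (4/3) * pi * 148877
Volume = 623614.52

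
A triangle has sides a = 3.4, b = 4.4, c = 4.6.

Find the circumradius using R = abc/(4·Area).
s = (a+b+c)/2 = 6.2
Area = √(s(s-a)(s-b)(s-c)) = √(6.2·2.8·1.8·1.6) = 7.07084
R = abc/(4·Area) = (3.4·4.4·4.6)/(4·7.07084) = 68.816/28.28336 = 2.433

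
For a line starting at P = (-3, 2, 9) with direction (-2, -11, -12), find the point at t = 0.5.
P(0.5) = (-3 + (-2)(0.5), 2 + (-11)(0.5), 9 + (-12)(0.5)) = (-4, -3.5, 3)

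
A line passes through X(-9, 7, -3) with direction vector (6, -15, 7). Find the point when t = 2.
P(2) = (-9 + 6(2), 7 + (-15)(2), -3 + 7(2)) = (3, -23, 11)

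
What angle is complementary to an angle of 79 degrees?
Complementary angles sum to 90 degrees.
Other angle = 90 - 79
Other angle = 11 degrees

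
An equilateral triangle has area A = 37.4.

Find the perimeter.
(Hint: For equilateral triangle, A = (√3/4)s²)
A = (√3/4)s²  →  s² = 4A/√3 = 4·37.4/√3 = 86.3716
s = 9.29363
Perimeter = 3s = 27.88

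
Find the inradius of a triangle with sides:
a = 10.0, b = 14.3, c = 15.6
s = (a+b+c)/2 = (10.0+14.3+15.6)/2 = 19.95
Area = √(s(s-a)(s-b)(s-c)) = √(19.95·9.95·5.65·4.35) = 69.8477
r = Area/s = 69.8477/19.95 = 3.501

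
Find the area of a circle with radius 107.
Area = pi * r²
Area = pi * 107²
Area = pi * 11449
Area = 35968.09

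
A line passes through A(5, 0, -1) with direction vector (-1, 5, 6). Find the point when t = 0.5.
P(0.5) = (5 + (-1)(0.5), 0 + 5(0.5), -1 + 6(0.5)) = (4.5, 2.5, 2)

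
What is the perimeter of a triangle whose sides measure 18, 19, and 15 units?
Perimeter = sum of all sides
Perimeter = 18 + 19 + 15
Perimeter = 52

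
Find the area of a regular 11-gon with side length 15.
For a regular 11-gon with side length s = 15:
Apothem a = s / (2*tan(pi/11)) = 15 / (2*tan(pi/11)) ≈ 25.5427
Perimeter P = 11 * 15 = 165
Area = (1/2) * P * a = (1/2) * 165 * 25.5427 = 2107.27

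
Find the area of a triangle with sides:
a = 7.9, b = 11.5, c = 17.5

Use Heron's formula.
s = (a+b+c)/2 = (7.9+11.5+17.5)/2 = 18.45
A = √(s(s-a)(s-b)(s-c)) = √(18.45·10.55·6.95·0.95)
A = √1285.16 = 35.85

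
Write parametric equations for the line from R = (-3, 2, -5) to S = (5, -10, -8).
Direction vector d = S - R = (8, -12, -3)
x = -3 + 8t, y = 2 - 12t, z = -5 - 3t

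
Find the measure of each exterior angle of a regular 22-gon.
Exterior angle of a regular n-gon = 360/n
Exterior angle = 360/22
Exterior angle = 16.36 degrees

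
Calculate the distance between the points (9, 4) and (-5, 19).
Using the distance formula: d = sqrt((x₂-x₁)² + (y₂-y₁)²)
dx = (-5) - 9 = -14
dy = 19 - 4 = 15
d = sqrt((-14)² + 15²) = sqrt(196 + 225) = sqrt(421) = 20.52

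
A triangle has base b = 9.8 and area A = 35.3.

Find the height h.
A = ½bh  →  h = 2A/b
h = 2·35.3/9.8 = 7.204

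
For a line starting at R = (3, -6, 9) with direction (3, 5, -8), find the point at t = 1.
P(1) = (3 + 3(1), -6 + 5(1), 9 + (-8)(1)) = (6, -1, 1)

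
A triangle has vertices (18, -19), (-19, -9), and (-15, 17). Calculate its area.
Using the coordinate formula: Area = (1/2)|x₁(y₂-y₃) + x₂(y₃-y₁) + x₃(y₁-y₂)|
Area = (1/2)|18((-9)-17) + (-19)(17-(-19)) + (-15)((-19)-(-9))|
Area = (1/2)|18*(-26) + (-19)*36 + (-15)*(-10)|
Area = (1/2)|(-468) + (-684) + 150|
Area = (1/2)*1002 = 501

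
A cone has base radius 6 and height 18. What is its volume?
Volume = (1/3) * pi * r² * h
Volume = (1/3) * pi * 6² * 18
Volume = (1/3) * pi * 36 * 18
Volume = (1/3) * pi * 648
Volume = 678.58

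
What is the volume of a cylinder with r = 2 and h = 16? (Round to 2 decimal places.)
Volume = pi * r² * h
Volume = pi * 2² * 16
Volume = pi * 4 * 16
Volume = pi * 64
Volume = 201.06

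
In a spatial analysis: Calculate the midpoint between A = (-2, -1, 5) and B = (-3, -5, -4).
Midpoint = ((-2-3)/2, (-1-5)/2, (5-4)/2) = (-2.5, -3, 0.5)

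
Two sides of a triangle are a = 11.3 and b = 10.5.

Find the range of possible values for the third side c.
By the triangle inequality: |a - b| < c < a + b
|11.3 - 10.5| < c < 11.3 + 10.5
0.8 < c < 21.8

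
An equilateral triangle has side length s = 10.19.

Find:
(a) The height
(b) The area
(a) Height h = s·√3/2 = 10.19·√3/2 = 8.825
(b) Area = (√3/4)·s² = (√3/4)·10.19² = (√3/4)·103.836 = 44.96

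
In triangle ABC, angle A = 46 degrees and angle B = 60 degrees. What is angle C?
Sum of angles in a triangle = 180 degrees
Third angle = 180 - 46 - 60
Third angle = 74 degrees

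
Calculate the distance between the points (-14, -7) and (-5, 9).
Using the distance formula: d = sqrt((x₂-x₁)² + (y₂-y₁)²)
dx = (-5) - (-14) = 9
dy = 9 - (-7) = 16
d = sqrt(9² + 16²) = sqrt(81 + 256) = sqrt(337) = 18.36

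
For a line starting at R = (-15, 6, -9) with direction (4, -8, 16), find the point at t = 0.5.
P(0.5) = (-15 + 4(0.5), 6 + (-8)(0.5), -9 + 16(0.5)) = (-13, 2, -1)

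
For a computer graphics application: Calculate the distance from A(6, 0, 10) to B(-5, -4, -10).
d = √[(-11)² + (-4)² + (-20)²] = √537 = 23.17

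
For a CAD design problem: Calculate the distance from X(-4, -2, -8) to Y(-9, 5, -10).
d = √[(-5)² + (7)² + (-2)²] = √78 = 8.832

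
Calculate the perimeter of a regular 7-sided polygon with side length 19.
Perimeter = number of sides * side length
Perimeter = 7 * 19
Perimeter = 133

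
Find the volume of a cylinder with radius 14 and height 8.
Volume = pi * r² * h
Volume = pi * 14² * 8
Volume = pi * 196 * 8
Volume = pi * 1568
Volume = 4926.02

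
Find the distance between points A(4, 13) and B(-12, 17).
Using the distance formula: d = sqrt((x₂-x₁)² + (y₂-y₁)²)
dx = (-12) - 4 = -16
dy = 17 - 13 = 4
d = sqrt((-16)² + 4²) = sqrt(256 + 16) = sqrt(272) = 16.49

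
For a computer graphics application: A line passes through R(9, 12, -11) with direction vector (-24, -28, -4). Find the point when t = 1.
P(1) = (9 + (-24)(1), 12 + (-28)(1), -11 + (-4)(1)) = (-15, -16, -15)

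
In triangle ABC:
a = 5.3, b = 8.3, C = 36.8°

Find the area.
Using A = ½ab·sin(C):
A = ½·5.3·8.3·sin(36.8°) = ½·43.99·0.599024 = 13.18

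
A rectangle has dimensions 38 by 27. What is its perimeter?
Perimeter = 2 * (length + width)
Perimeter = 2 * (38 + 27)
Perimeter = 2 * 65
Perimeter = 130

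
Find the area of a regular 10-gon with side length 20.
For a regular 10-gon with side length s = 20:
Apothem a = s / (2*tan(pi/10)) = 20 / (2*tan(pi/10)) ≈ 30.7768
Perimeter P = 10 * 20 = 200
Area = (1/2) * P * a = (1/2) * 200 * 30.7768 = 3077.68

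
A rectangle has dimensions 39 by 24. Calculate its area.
Area = length * width
Area = 39 * 24
Area = 936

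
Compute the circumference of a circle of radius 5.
Circumference = 2 * pi * r
Circumference = 2 * pi * 5
Circumference = 31.42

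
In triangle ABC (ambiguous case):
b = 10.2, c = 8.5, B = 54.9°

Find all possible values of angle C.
sin(C)/c = sin(B)/b  →  sin(C) = c·sin(B)/b = 8.5·sin(54.9°)/10.2 = 0.681791
C₁ = arcsin(0.681791) = 42.98°,  C₂ = 180° - C₁ = 137.02°
Check C₂: A = 180° - 54.9° - 137.02° = -11.92° ≤ 0, rejected
C = 42.98° (one solution)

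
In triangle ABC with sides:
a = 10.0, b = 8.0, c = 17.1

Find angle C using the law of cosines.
cos(C) = (a² + b² - c²)/(2ab)
cos(C) = (10.0² + 8.0² - 17.1²)/(2·10.0·8.0) = -128.41/160 = -0.802563
C = arccos(-0.802563) = 143.4°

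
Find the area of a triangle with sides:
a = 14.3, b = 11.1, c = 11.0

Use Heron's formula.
s = (a+b+c)/2 = (14.3+11.1+11.0)/2 = 18.2
A = √(s(s-a)(s-b)(s-c)) = √(18.2·3.9·7.1·7.2)
A = √3628.5 = 60.24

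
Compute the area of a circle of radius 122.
Area = pi * r²
Area = pi * 122²
Area = pi * 14884
Area = 46759.47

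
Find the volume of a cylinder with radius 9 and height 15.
Volume = pi * r² * h
Volume = pi * 9² * 15
Volume = pi * 81 * 15
Volume = pi * 1215
Volume = 3817.04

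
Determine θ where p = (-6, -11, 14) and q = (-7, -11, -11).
p·q = 9, |p|² = 353, |q|² = 291
cos θ = 9/√102723 ≈ 0.02808
θ ≈ 88.39°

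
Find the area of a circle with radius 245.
Area = pi * r²
Area = pi * 245²
Area = pi * 60025
Area = 188574.10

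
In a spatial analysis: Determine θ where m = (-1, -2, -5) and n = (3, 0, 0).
m·n = -3, |m|² = 30, |n|² = 9
cos θ = -3/√270 ≈ -0.1826
θ ≈ 100.5°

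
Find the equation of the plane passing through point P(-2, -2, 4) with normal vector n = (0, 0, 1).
d = n·P = (0)(-2) + (0)(-2) + (1)(4) = 4
Plane: z = 4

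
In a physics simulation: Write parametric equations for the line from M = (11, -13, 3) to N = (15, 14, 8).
Direction vector d = N - M = (4, 27, 5)
x = 11 + 4t, y = -13 + 27t, z = 3 + 5t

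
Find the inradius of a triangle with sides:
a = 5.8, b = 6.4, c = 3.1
s = (a+b+c)/2 = (5.8+6.4+3.1)/2 = 7.65
Area = √(s(s-a)(s-b)(s-c)) = √(7.65·1.85·1.25·4.55) = 8.97175
r = Area/s = 8.97175/7.65 = 1.173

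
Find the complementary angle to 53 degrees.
Complementary angles sum to 90 degrees.
Other angle = 90 - 53
Other angle = 37 degrees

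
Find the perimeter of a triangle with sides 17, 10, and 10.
Perimeter = sum of all sides
Perimeter = 17 + 10 + 10
Perimeter = 37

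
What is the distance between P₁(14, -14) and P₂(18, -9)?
Using the distance formula: d = sqrt((x₂-x₁)² + (y₂-y₁)²)
dx = 18 - 14 = 4
dy = (-9) - (-14) = 5
d = sqrt(4² + 5²) = sqrt(16 + 25) = sqrt(41) = 6.40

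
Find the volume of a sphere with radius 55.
Volume = (4/3) * pi * r³
Volume = (4/3) * pi * 55³
Volume = (4/3) * pi * 166375
Volume = 696909.97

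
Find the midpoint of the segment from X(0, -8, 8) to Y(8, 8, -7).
Midpoint = ((0+8)/2, (-8+8)/2, (8-7)/2) = (4, 0, 0.5)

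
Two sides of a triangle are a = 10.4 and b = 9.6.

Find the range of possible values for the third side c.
By the triangle inequality: |a - b| < c < a + b
|10.4 - 9.6| < c < 10.4 + 9.6
0.8 < c < 20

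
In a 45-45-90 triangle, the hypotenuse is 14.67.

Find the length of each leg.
In a 45-45-90 triangle, hypotenuse = leg·√2  →  leg = hypotenuse/√2
leg = 14.67/√2 = 10.37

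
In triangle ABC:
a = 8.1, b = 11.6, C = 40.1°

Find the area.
Using A = ½ab·sin(C):
A = ½·8.1·11.6·sin(40.1°) = ½·93.96·0.644124 = 30.26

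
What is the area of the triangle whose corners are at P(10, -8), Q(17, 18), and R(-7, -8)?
Using the coordinate formula: Area = (1/2)|x₁(y₂-y₃) + x₂(y₃-y₁) + x₃(y₁-y₂)|
Area = (1/2)|10(18-(-8)) + 17((-8)-(-8)) + (-7)((-8)-18)|
Area = (1/2)|10*26 + 17*0 + (-7)*(-26)|
Area = (1/2)|260 + 0 + 182|
Area = (1/2)*442 = 221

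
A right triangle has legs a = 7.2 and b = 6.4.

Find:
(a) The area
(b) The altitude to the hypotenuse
(a) Area = ½ab = ½·7.2·6.4 = 23.04
(b) Hypotenuse c = √(7.2² + 6.4²) = √92.8 = 9.63328
    Area = ½·c·h_c  →  h_c = 2·Area/c = 2·23.04/9.63328 = 4.783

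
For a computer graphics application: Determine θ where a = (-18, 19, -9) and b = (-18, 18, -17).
a·b = 819, |a|² = 766, |b|² = 937
cos θ = 819/√717742 ≈ 0.9667
θ ≈ 14.82°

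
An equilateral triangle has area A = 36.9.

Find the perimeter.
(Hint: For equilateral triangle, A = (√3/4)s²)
A = (√3/4)s²  →  s² = 4A/√3 = 4·36.9/√3 = 85.2169
s = 9.2313
Perimeter = 3s = 27.69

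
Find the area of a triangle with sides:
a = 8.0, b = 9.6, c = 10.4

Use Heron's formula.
s = (a+b+c)/2 = (8.0+9.6+10.4)/2 = 14
A = √(s(s-a)(s-b)(s-c)) = √(14·6·4.4·3.6)
A = √1330.56 = 36.48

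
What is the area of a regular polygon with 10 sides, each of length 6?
For a regular 10-gon with side length s = 6:
Apothem a = s / (2*tan(pi/10)) = 6 / (2*tan(pi/10)) ≈ 9.2331
Perimeter P = 10 * 6 = 60
Area = (1/2) * P * a = (1/2) * 60 * 9.2331 = 276.99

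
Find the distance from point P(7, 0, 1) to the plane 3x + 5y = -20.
d = |3(7) + 5(0) + 0(1) - (-20)| / √(3² + 5² + 0²) = 41/√34 = 7.031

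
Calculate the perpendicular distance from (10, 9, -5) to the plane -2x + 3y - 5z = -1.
d = |(-2)(10) + 3(9) + (-5)(-5) - (-1)| / √((-2)² + 3² + (-5)²) = 33/√38 = 5.353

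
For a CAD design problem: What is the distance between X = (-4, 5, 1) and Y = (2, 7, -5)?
d = √[(6)² + (2)² + (-6)²] = √76 = 8.718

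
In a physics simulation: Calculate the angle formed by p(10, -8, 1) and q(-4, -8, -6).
p·q = 18, |p|² = 165, |q|² = 116
cos θ = 18/√19140 ≈ 0.1301
θ ≈ 82.52°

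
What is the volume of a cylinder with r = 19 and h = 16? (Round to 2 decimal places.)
Volume = pi * r² * h
Volume = pi * 19² * 16
Volume = pi * 361 * 16
Volume = pi * 5776
Volume = 18145.84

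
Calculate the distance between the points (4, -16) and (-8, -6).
Using the distance formula: d = sqrt((x₂-x₁)² + (y₂-y₁)²)
dx = (-8) - 4 = -12
dy = (-6) - (-16) = 10
d = sqrt((-12)² + 10²) = sqrt(144 + 100) = sqrt(244) = 15.62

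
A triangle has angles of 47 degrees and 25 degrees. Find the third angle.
Sum of angles in a triangle = 180 degrees
Third angle = 180 - 47 - 25
Third angle = 108 degrees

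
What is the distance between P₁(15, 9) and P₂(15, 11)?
Using the distance formula: d = sqrt((x₂-x₁)² + (y₂-y₁)²)
dx = 15 - 15 = 0
dy = 11 - 9 = 2
d = sqrt(0² + 2²) = sqrt(0 + 4) = sqrt(4) = 2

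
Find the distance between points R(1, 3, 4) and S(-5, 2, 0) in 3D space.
d = √[(-6)² + (-1)² + (-4)²] = √53 = 7.28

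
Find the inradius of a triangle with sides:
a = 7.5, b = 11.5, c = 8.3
s = (a+b+c)/2 = (7.5+11.5+8.3)/2 = 13.65
Area = √(s(s-a)(s-b)(s-c)) = √(13.65·6.15·2.15·5.35) = 31.0742
r = Area/s = 31.0742/13.65 = 2.276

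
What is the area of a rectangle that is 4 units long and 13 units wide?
Area = length * width
Area = 4 * 13
Area = 52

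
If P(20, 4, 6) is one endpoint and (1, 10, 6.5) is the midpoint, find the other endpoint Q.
Q = (2×1 - 20, 2×10 - 4, 2×6.5 - 6) = (-18, 16, 7)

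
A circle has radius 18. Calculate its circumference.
Circumference = 2 * pi * r
Circumference = 2 * pi * 18
Circumference = 113.10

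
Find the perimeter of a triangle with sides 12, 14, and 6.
Perimeter = sum of all sides
Perimeter = 12 + 14 + 6
Perimeter = 32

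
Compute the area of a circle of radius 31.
Area = pi * r²
Area = pi * 31²
Area = pi * 961
Area = 3019.07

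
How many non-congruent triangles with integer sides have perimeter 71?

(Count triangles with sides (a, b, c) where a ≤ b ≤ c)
With a ≤ b ≤ c and a + b + c = 71, the triangle inequality a + b > c gives c < 71/2, so c ≤ 35.
Iterate a from 1 to ⌊p/3⌋ = 23; for each a, b ranges from a to ⌊(p−a)/2⌋ with c = p − a − b, keeping only c ≥ b.
Triples: (1, 35, 35), (2, 34, 35), (3, 33, 35), …
Count = 114 triangles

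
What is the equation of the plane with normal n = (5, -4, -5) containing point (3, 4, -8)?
d = n·P = (5)(3) + (-4)(4) + (-5)(-8) = 39
Plane: 5x - 4y - 5z = 39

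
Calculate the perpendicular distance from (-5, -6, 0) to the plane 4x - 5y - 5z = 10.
d = |4(-5) + (-5)(-6) + (-5)(0) - (10)| / √(4² + (-5)² + (-5)²) = 0/√66 = 0.0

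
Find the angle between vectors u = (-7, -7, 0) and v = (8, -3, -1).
u·v = -35, |u|² = 98, |v|² = 74
cos θ = -35/√7252 ≈ -0.411
θ ≈ 114.3°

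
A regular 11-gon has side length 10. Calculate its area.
For a regular 11-gon with side length s = 10:
Apothem a = s / (2*tan(pi/11)) = 10 / (2*tan(pi/11)) ≈ 17.0284
Perimeter P = 11 * 10 = 110
Area = (1/2) * P * a = (1/2) * 110 * 17.0284 = 936.56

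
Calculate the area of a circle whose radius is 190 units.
Area = pi * r²
Area = pi * 190²
Area = pi * 36100
Area = 113411.49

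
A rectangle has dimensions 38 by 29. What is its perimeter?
Perimeter = 2 * (length + width)
Perimeter = 2 * (38 + 29)
Perimeter = 2 * 67
Perimeter = 134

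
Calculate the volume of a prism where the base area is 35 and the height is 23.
Volume = base area * height
Volume = 35 * 23
Volume = 805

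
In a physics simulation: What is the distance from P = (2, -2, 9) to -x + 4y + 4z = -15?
d = |(-1)(2) + 4(-2) + 4(9) - (-15)| / √((-1)² + 4² + 4²) = 41/√33 = 7.137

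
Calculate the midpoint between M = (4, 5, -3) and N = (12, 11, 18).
Midpoint = ((4+12)/2, (5+11)/2, (-3+18)/2) = (8, 8, 7.5)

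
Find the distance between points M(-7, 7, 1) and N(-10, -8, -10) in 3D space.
d = √[(-3)² + (-15)² + (-11)²] = √355 = 18.84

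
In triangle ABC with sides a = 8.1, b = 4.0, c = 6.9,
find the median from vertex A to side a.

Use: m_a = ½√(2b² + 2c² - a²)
m_a = ½√(2·4.0² + 2·6.9² - 8.1²)
m_a = ½√(32 + 95.22 - 65.61) = ½√61.61 = 3.925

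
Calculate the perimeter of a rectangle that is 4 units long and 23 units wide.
Perimeter = 2 * (length + width)
Perimeter = 2 * (4 + 23)
Perimeter = 2 * 27
Perimeter = 54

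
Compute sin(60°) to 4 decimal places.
sin(60 degrees) = sqrt(3)/2
Decimal approximation: 0.866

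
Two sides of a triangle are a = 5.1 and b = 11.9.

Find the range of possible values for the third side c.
By the triangle inequality: |a - b| < c < a + b
|5.1 - 11.9| < c < 5.1 + 11.9
6.8 < c < 17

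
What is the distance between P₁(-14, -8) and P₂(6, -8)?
Using the distance formula: d = sqrt((x₂-x₁)² + (y₂-y₁)²)
dx = 6 - (-14) = 20
dy = (-8) - (-8) = 0
d = sqrt(20² + 0²) = sqrt(400 + 0) = sqrt(400) = 20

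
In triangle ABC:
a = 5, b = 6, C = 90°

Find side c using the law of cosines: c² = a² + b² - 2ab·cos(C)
c² = 5² + 6² - 2·5·6·cos(90°)
c² = 25 + 36 - 60·0.0000 = 61
c = √61 = 7.81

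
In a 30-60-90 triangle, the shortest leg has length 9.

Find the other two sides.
Long leg = 9√3 = 15.59, Hypotenuse = 18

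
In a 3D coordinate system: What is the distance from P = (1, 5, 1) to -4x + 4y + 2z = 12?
d = |(-4)(1) + 4(5) + 2(1) - (12)| / √((-4)² + 4² + 2²) = 6/√36 = 1.0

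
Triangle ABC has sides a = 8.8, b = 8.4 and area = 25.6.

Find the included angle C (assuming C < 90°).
Area = ½ab·sin(C)  →  sin(C) = 2·Area/(ab)
sin(C) = 2·25.6/(8.8·8.4) = 0.692641
C = arcsin(0.692641) = 43.84°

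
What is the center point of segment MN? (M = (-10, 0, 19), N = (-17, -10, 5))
Midpoint = ((-10-17)/2, (0-10)/2, (19+5)/2) = (-13.5, -5, 12)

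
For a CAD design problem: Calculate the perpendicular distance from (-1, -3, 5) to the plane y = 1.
d = |0(-1) + 1(-3) + 0(5) - (1)| / √(0² + 1² + 0²) = 4/√1 = 4.0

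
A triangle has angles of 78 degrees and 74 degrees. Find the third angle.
Sum of angles in a triangle = 180 degrees
Third angle = 180 - 78 - 74
Third angle = 28 degrees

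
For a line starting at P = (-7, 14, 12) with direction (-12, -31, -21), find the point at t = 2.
P(2) = (-7 + (-12)(2), 14 + (-31)(2), 12 + (-21)(2)) = (-31, -48, -30)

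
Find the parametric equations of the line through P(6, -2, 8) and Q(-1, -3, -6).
Direction vector d = Q - P = (-7, -1, -14)
x = 6 - 7t, y = -2 - t, z = 8 - 14t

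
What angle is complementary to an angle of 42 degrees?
Complementary angles sum to 90 degrees.
Other angle = 90 - 42
Other angle = 48 degrees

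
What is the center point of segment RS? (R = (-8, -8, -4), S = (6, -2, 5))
Midpoint = ((-8+6)/2, (-8-2)/2, (-4+5)/2) = (-1, -5, 0.5)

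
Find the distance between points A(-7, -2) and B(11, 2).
Using the distance formula: d = sqrt((x₂-x₁)² + (y₂-y₁)²)
dx = 11 - (-7) = 18
dy = 2 - (-2) = 4
d = sqrt(18² + 4²) = sqrt(324 + 16) = sqrt(340) = 18.44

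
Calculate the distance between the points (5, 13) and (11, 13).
Using the distance formula: d = sqrt((x₂-x₁)² + (y₂-y₁)²)
dx = 11 - 5 = 6
dy = 13 - 13 = 0
d = sqrt(6² + 0²) = sqrt(36 + 0) = sqrt(36) = 6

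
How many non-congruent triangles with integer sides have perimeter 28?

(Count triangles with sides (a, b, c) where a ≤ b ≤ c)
With a ≤ b ≤ c and a + b + c = 28, the triangle inequality a + b > c gives c < 28/2, so c ≤ 13.
Iterate a from 1 to ⌊p/3⌋ = 9; for each a, b ranges from a to ⌊(p−a)/2⌋ with c = p − a − b, keeping only c ≥ b.
Triples: (2, 13, 13), (3, 12, 13), (4, 11, 13), …
Count = 16 triangles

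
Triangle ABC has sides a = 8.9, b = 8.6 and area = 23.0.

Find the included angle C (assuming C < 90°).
Area = ½ab·sin(C)  →  sin(C) = 2·Area/(ab)
sin(C) = 2·23.0/(8.9·8.6) = 0.600993
C = arcsin(0.600993) = 36.94°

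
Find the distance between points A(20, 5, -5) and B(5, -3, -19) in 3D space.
d = √[(-15)² + (-8)² + (-14)²] = √485 = 22.02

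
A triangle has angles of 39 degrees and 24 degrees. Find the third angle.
Sum of angles in a triangle = 180 degrees
Third angle = 180 - 39 - 24
Third angle = 117 degrees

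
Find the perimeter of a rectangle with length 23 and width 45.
Perimeter = 2 * (length + width)
Perimeter = 2 * (23 + 45)
Perimeter = 2 * 68
Perimeter = 136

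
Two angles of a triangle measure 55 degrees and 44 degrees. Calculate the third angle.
Sum of angles in a triangle = 180 degrees
Third angle = 180 - 55 - 44
Third angle = 81 degrees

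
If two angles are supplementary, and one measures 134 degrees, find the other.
Supplementary angles sum to 180 degrees.
Other angle = 180 - 134
Other angle = 46 degrees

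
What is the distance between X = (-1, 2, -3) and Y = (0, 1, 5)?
d = √[(1)² + (-1)² + (8)²] = √66 = 8.124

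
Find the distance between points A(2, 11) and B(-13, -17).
Using the distance formula: d = sqrt((x₂-x₁)² + (y₂-y₁)²)
dx = (-13) - 2 = -15
dy = (-17) - 11 = -28
d = sqrt((-15)² + (-28)²) = sqrt(225 + 784) = sqrt(1009) = 31.76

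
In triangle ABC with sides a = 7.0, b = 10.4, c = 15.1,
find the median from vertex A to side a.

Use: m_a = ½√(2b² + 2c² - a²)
m_a = ½√(2·10.4² + 2·15.1² - 7.0²)
m_a = ½√(216.32 + 456.02 - 49) = ½√623.34 = 12.48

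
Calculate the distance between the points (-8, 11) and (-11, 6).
Using the distance formula: d = sqrt((x₂-x₁)² + (y₂-y₁)²)
dx = (-11) - (-8) = -3
dy = 6 - 11 = -5
d = sqrt((-3)² + (-5)²) = sqrt(9 + 25) = sqrt(34) = 5.83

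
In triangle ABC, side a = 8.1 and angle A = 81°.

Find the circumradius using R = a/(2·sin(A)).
R = a/(2·sin(A)) = 8.1/(2·sin(81°))
R = 8.1/(2·0.987688) = 8.1/1.975377 = 4.1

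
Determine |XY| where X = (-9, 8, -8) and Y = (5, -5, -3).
d = √[(14)² + (-13)² + (5)²] = √390 = 19.75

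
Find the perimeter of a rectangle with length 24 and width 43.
Perimeter = 2 * (length + width)
Perimeter = 2 * (24 + 43)
Perimeter = 2 * 67
Perimeter = 134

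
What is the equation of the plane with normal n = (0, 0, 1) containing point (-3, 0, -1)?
d = n·P = (0)(-3) + (0)(0) + (1)(-1) = -1
Plane: z = -1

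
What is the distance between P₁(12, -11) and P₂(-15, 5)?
Using the distance formula: d = sqrt((x₂-x₁)² + (y₂-y₁)²)
dx = (-15) - 12 = -27
dy = 5 - (-11) = 16
d = sqrt((-27)² + 16²) = sqrt(729 + 256) = sqrt(985) = 31.38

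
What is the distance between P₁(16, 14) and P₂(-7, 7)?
Using the distance formula: d = sqrt((x₂-x₁)² + (y₂-y₁)²)
dx = (-7) - 16 = -23
dy = 7 - 14 = -7
d = sqrt((-23)² + (-7)²) = sqrt(529 + 49) = sqrt(578) = 24.04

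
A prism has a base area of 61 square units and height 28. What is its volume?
Volume = base area * height
Volume = 61 * 28
Volume = 1708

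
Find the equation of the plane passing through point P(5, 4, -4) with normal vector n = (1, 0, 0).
d = n·P = (1)(5) + (0)(4) + (0)(-4) = 5
Plane: x = 5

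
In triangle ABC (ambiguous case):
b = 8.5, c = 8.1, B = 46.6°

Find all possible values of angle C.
sin(C)/c = sin(B)/b  →  sin(C) = c·sin(B)/b = 8.1·sin(46.6°)/8.5 = 0.692383
C₁ = arcsin(0.692383) = 43.82°,  C₂ = 180° - C₁ = 136.18°
Check C₂: A = 180° - 46.6° - 136.18° = -2.78° ≤ 0, rejected
C = 43.82° (one solution)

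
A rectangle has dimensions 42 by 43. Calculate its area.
Area = length * width
Area = 42 * 43
Area = 1806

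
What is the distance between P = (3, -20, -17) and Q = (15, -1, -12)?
d = √[(12)² + (19)² + (5)²] = √530 = 23.02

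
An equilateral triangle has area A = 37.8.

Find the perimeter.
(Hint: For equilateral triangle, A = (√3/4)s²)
A = (√3/4)s²  →  s² = 4A/√3 = 4·37.8/√3 = 87.2954
s = 9.3432
Perimeter = 3s = 28.03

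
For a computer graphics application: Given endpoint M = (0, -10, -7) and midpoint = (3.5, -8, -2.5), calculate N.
N = (2×3.5 - 0, 2×(-8) - (-10), 2×(-2.5) - (-7)) = (7, -6, 2)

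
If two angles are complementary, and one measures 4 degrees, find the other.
Complementary angles sum to 90 degrees.
Other angle = 90 - 4
Other angle = 86 degrees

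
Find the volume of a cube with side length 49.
Volume = s³
Volume = 49³
Volume = 117649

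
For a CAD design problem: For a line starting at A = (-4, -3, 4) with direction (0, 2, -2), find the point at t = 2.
P(2) = (-4 + 0(2), -3 + 2(2), 4 + (-2)(2)) = (-4, 1, 0)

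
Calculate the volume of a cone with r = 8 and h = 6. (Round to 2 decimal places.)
Volume = (1/3) * pi * r² * h
Volume = (1/3) * pi * 8² * 6
Volume = (1/3) * pi * 64 * 6
Volume = (1/3) * pi * 384
Volume = 402.12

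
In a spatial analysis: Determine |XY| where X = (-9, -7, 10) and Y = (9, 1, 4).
d = √[(18)² + (8)² + (-6)²] = √424 = 20.59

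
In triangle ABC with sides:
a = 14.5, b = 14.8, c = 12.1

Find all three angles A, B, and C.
By the law of cosines:
cos(A) = (b² + c² - a²)/(2bc) = 0.433326  →  A = 64.32°
cos(B) = (a² + c² - b²)/(2ac) = 0.392192  →  B = 66.91°
cos(C) = (a² + b² - c²)/(2ab) = 0.659087  →  C = 48.77°
Check: A + B + C = 180.0° ✓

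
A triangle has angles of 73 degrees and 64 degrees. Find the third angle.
Sum of angles in a triangle = 180 degrees
Third angle = 180 - 73 - 64
Third angle = 43 degrees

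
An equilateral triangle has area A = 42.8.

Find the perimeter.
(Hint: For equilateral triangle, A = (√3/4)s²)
A = (√3/4)s²  →  s² = 4A/√3 = 4·42.8/√3 = 98.8424
s = 9.94195
Perimeter = 3s = 29.83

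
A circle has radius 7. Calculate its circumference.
Circumference = 2 * pi * r
Circumference = 2 * pi * 7
Circumference = 43.98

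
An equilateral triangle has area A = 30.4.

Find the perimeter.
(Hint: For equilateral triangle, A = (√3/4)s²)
A = (√3/4)s²  →  s² = 4A/√3 = 4·30.4/√3 = 70.2058
s = 8.37889
Perimeter = 3s = 25.14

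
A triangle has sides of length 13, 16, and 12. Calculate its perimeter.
Perimeter = sum of all sides
Perimeter = 13 + 16 + 12
Perimeter = 41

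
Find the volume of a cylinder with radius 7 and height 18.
Volume = pi * r² * h
Volume = pi * 7² * 18
Volume = pi * 49 * 18
Volume = pi * 882
Volume = 2770.88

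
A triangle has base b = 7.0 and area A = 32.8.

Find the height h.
A = ½bh  →  h = 2A/b
h = 2·32.8/7.0 = 9.371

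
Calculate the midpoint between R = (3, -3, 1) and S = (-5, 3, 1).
Midpoint = ((3-5)/2, (-3+3)/2, (1+1)/2) = (-1, 0, 1)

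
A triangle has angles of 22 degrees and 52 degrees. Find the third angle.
Sum of angles in a triangle = 180 degrees
Third angle = 180 - 22 - 52
Third angle = 106 degrees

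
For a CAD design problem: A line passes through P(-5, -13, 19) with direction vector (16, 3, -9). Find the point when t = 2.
P(2) = (-5 + 16(2), -13 + 3(2), 19 + (-9)(2)) = (27, -7, 1)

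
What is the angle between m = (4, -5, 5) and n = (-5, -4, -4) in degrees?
m·n = -20, |m|² = 66, |n|² = 57
cos θ = -20/√3762 ≈ -0.3261
θ ≈ 109.0°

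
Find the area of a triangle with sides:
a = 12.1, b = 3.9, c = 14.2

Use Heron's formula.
s = (a+b+c)/2 = (12.1+3.9+14.2)/2 = 15.1
A = √(s(s-a)(s-b)(s-c)) = √(15.1·3·11.2·0.9)
A = √456.624 = 21.37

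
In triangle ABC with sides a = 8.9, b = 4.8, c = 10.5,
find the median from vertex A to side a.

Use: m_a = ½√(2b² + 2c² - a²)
m_a = ½√(2·4.8² + 2·10.5² - 8.9²)
m_a = ½√(46.08 + 220.5 - 79.21) = ½√187.37 = 6.844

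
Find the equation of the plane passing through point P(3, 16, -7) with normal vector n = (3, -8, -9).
d = n·P = (3)(3) + (-8)(16) + (-9)(-7) = -56
Plane: 3x - 8y - 9z = -56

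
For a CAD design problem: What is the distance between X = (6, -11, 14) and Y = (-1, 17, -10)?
d = √[(-7)² + (28)² + (-24)²] = √1409 = 37.54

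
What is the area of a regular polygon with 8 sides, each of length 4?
For a regular 8-gon with side length s = 4:
Apothem a = s / (2*tan(pi/8)) = 4 / (2*tan(pi/8)) ≈ 4.8284
Perimeter P = 8 * 4 = 32
Area = (1/2) * P * a = (1/2) * 32 * 4.8284 = 77.25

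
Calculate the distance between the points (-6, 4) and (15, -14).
Using the distance formula: d = sqrt((x₂-x₁)² + (y₂-y₁)²)
dx = 15 - (-6) = 21
dy = (-14) - 4 = -18
d = sqrt(21² + (-18)²) = sqrt(441 + 324) = sqrt(765) = 27.66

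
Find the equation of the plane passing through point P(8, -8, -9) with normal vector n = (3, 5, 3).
d = n·P = (3)(8) + (5)(-8) + (3)(-9) = -43
Plane: 3x + 5y + 3z = -43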